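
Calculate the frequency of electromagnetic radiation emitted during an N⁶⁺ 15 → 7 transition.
2.5734e+15 Hz

First, find the transition energy:
E_15 = -13.6057 × 7² / 15² = -2.9630191 eV
E_7 = -13.6057 × 7² / 7² = -13.6057000 eV
|ΔE| = |E_7 - E_15| = 10.6426809 eV

Convert to Joules: E = 10.6426809 eV × (1.602177 × 10⁻¹⁹ J/eV) = 1.705146e-18 J

Using E = hf:
f = E/h = 1.705146e-18 J / (6.62607 × 10⁻³⁴ J·s)
f = 2.5734e+15 Hz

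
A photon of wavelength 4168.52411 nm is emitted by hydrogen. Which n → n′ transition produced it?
n = 13 → n = 6

First, find the photon energy from the wavelength (hc = 1239.84 eV·nm):
E = hc/λ = 1239.84 eV·nm / 4168.52411 nm = 0.29742901 eV

The energy levels of hydrogen satisfy E_n = -13.6057 / n² eV, so an emission n_i → n_f releases
ΔE = 13.6057 × (1/n_f² − 1/n_i²) eV.

Setting ΔE equal to the photon energy:
1/n_f² − 1/n_i² = 0.29742901 / 13.6057 = 0.021860618

Since 1/n_i² must be positive, we need 1/n_f² > 0.021860618, i.e. n_f ≤ 6. For each allowed n_f, solve n_i = (1/n_f² − 0.021860618)^(−1/2) and check whether it is a whole number:
  n_f = 1: 1/n_i² = 1.000000000 − 0.021860618 = 0.978139382 → n_i = 1.011  (not an integer) ✗
  n_f = 2: 1/n_i² = 0.250000000 − 0.021860618 = 0.228139382 → n_i = 2.094  (not an integer) ✗
  n_f = 3: 1/n_i² = 0.111111111 − 0.021860618 = 0.089250493 → n_i = 3.347  (not an integer) ✗
  n_f = 4: 1/n_i² = 0.062500000 − 0.021860618 = 0.040639382 → n_i = 4.961  (not an integer) ✗
  n_f = 5: 1/n_i² = 0.040000000 − 0.021860618 = 0.018139382 → n_i = 7.425  (not an integer) ✗
  n_f = 6: 1/n_i² = 0.027777778 − 0.021860618 = 0.005917160 → n_i = 13.000  → integer, n_i = 13 ✓

Only n_f = 6 gives an integer upper level, n_i = 13.

The transition is from n = 13 to n = 6 (emission).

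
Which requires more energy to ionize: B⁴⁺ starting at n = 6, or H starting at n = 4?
B⁴⁺ at n = 6 (E = -9.4484 eV)

Using E_n = -13.6057 Z² / n² eV:

B⁴⁺ (Z = 5) at n = 6:
E = -13.6057 × 5² / 6² = -13.6057 × 25 / 36 = -9.4484028 eV

H (Z = 1) at n = 4:
E = -13.6057 × 1² / 4² = -13.6057 × 1 / 16 = -0.8503563 eV

Since -9.4484028 eV < -0.8503563 eV,
B⁴⁺ at n = 6 is more tightly bound (requires more energy to ionize).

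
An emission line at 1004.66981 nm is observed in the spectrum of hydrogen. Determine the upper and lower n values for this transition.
n = 7 → n = 3

First, find the photon energy from the wavelength (hc = 1239.84 eV·nm):
E = hc/λ = 1239.84 eV·nm / 1004.66981 nm = 1.2340771 eV

The energy levels of hydrogen satisfy E_n = -13.6057 / n² eV, so an emission n_i → n_f releases
ΔE = 13.6057 × (1/n_f² − 1/n_i²) eV.

Setting ΔE equal to the photon energy:
1/n_f² − 1/n_i² = 1.2340771 / 13.6057 = 0.090702948

Since 1/n_i² must be positive, we need 1/n_f² > 0.090702948, i.e. n_f ≤ 3. For each allowed n_f, solve n_i = (1/n_f² − 0.090702948)^(−1/2) and check whether it is a whole number:
  n_f = 1: 1/n_i² = 1.000000000 − 0.090702948 = 0.909297052 → n_i = 1.049  (not an integer) ✗
  n_f = 2: 1/n_i² = 0.250000000 − 0.090702948 = 0.159297052 → n_i = 2.506  (not an integer) ✗
  n_f = 3: 1/n_i² = 0.111111111 − 0.090702948 = 0.020408163 → n_i = 7.000  → integer, n_i = 7 ✓

Only n_f = 3 gives an integer upper level, n_i = 7.

The transition is from n = 7 to n = 3 (emission).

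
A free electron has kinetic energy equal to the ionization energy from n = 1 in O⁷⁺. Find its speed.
1.75e+07 m/s (or 5.838% of c)

The binding energy at n = 1 for O⁷⁺ is:
E_1 = -13.6057 × 8²/1² = -870.76480 eV
|E_1| = 870.76480 eV

Convert to Joules:
KE = 870.76480 eV × (1.602177 × 10⁻¹⁹ J/eV) = 1.3951e-16 J

Using KE = ½mv²:
v = √(2·KE/m_e)
v = √(2 × 1.3951e-16 J / 9.10938 × 10⁻³¹ kg)
v = 1.75e+07 m/s

This is approximately 5.838% the speed of light.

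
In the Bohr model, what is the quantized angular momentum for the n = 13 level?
1.371e-33 J·s (or 13ℏ)

In the Bohr model, angular momentum is quantized:
L = nℏ

where ℏ = h/(2π) = 1.05457e-34 J·s

For n = 13:
L = 13 × 1.05457e-34 J·s
L = 1.371e-33 J·s

This can also be written as L = 13ℏ.
The angular momentum is an integer multiple of the reduced Planck constant.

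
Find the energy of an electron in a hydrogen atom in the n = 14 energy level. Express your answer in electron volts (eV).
-0.069417 eV

The energy levels of a hydrogen-like atom are given by:
E_n = -13.6057 eV / n²

For n = 14:
E_14 = -13.6057 eV / 14²
E_14 = -13.6057 eV / 196
E_14 = -0.069417 eV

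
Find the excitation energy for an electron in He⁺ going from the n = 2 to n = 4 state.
10.204 eV

The energy levels of a hydrogen-like atom are E_n = -13.6057 Z² eV / n².

Energy at n = 2: E_2 = -13.6057 × 2² / 2² = -13.605700 eV
Energy at n = 4: E_4 = -13.6057 × 2² / 4² = -3.401425 eV

The excitation energy is the difference:
ΔE = E_4 - E_2
ΔE = -3.401425 - (-13.605700)
ΔE = 10.204 eV

Since this is positive, energy must be absorbed (photon absorption).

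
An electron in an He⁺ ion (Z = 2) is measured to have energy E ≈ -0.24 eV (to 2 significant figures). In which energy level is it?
n = 15

The exact energy levels follow E_n = -13.6057 Z² / n² eV with Z = 2.

The measured value (-0.24 eV) is reported to only 2 significant figures, so we must test candidate n values and see which one matches to that precision.

Candidate energies:
  n = 13:  E = -13.6057 × 2² / 13² = -0.32203 eV
  n = 14:  E = -13.6057 × 2² / 14² = -0.27767 eV
  n = 15:  E = -13.6057 × 2² / 15² = -0.24188 eV  ← matches
  n = 16:  E = -13.6057 × 2² / 16² = -0.21259 eV
  n = 17:  E = -13.6057 × 2² / 17² = -0.18831 eV

Checking against the measurement of -0.24 eV (2 sig figs), only n = 15 agrees:
E_15 = -0.24188 eV, which rounds to -0.24 eV ✓

Therefore n = 15.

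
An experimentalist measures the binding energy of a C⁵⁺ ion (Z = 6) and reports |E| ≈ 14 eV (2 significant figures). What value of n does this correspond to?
n = 6

The exact energy levels follow E_n = -13.6057 Z² / n² eV with Z = 6.

The measured value (-14 eV) is reported to only 2 significant figures, so we must test candidate n values and see which one matches to that precision.

Candidate energies:
  n = 4:  E = -13.6057 × 6² / 4² = -30.61283 eV
  n = 5:  E = -13.6057 × 6² / 5² = -19.59221 eV
  n = 6:  E = -13.6057 × 6² / 6² = -13.60570 eV  ← matches
  n = 7:  E = -13.6057 × 6² / 7² = -9.99602 eV
  n = 8:  E = -13.6057 × 6² / 8² = -7.65321 eV

Checking against the measurement of -14 eV (2 sig figs), only n = 6 agrees:
E_6 = -13.60570 eV, which rounds to -14 eV ✓

Therefore n = 6.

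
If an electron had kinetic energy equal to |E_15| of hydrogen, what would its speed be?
1.45846e+05 m/s (or 0.05% of c)

The binding energy at n = 15 for hydrogen is:
E_15 = -13.6057/15² = -0.0604697778 eV
|E_15| = 0.0604697778 eV

Convert to Joules:
KE = 0.0604697778 eV × (1.602177 × 10⁻¹⁹ J/eV) = 9.6883287e-21 J

Using KE = ½mv²:
v = √(2·KE/m_e)
v = √(2 × 9.6883287e-21 J / 9.10938 × 10⁻³¹ kg)
v = 1.45846e+05 m/s

This is approximately 0.05% the speed of light.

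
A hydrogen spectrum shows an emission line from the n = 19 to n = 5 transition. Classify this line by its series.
Pfund series

The spectral series in hydrogen are named based on the final (lower) energy level:
- Lyman series: n_final = 1 (ultraviolet)
- Balmer series: n_final = 2 (visible/near-UV)
- Paschen series: n_final = 3 (infrared)
- Brackett series: n_final = 4 (infrared)
- Pfund series: n_final = 5 (far infrared)

Since this transition ends at n = 5, it belongs to the Pfund series.

For reference, this 19 → 5 line has photon energy
ΔE = 13.6057 eV × (1/5² - 1/19²) = 0.5065390803 eV,
corresponding to wavelength λ = hc/ΔE = 1239.84 eV·nm / 0.5065390803 eV = 2447.6690 nm in the far infrared region.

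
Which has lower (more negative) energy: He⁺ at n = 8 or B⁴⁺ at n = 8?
B⁴⁺ at n = 8 (E = -5.3147 eV)

Using E_n = -13.6057 Z² / n² eV:

He⁺ (Z = 2) at n = 8:
E = -13.6057 × 2² / 8² = -13.6057 × 4 / 64 = -0.8503563 eV

B⁴⁺ (Z = 5) at n = 8:
E = -13.6057 × 5² / 8² = -13.6057 × 25 / 64 = -5.3147266 eV

Since -5.3147266 eV < -0.8503563 eV,
B⁴⁺ at n = 8 is more tightly bound (requires more energy to ionize).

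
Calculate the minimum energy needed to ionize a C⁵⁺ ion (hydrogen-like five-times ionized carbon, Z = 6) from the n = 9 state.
6.04698 eV

The ionization energy is the energy needed to remove the electron completely (n → ∞).

For a hydrogen-like ion with Z = 6, E_n = -13.6057 Z² / n² eV.

At n = 9: E_9 = -13.6057 × 6² / 9² = -6.04697778 eV
At n = ∞: E_∞ = 0 eV

Ionization energy = E_∞ - E_9 = 0 - (-6.04697778) = 6.04697778 eV
Ionization energy ≈ 6.04698 eV

This is also called the binding energy of the electron in state n = 9.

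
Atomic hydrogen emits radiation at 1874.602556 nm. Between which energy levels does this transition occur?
n = 4 → n = 3

First, find the photon energy from the wavelength (hc = 1239.84 eV·nm):
E = hc/λ = 1239.84 eV·nm / 1874.602556 nm = 0.66138819 eV

The energy levels of hydrogen satisfy E_n = -13.6057 / n² eV, so an emission n_i → n_f releases
ΔE = 13.6057 × (1/n_f² − 1/n_i²) eV.

Setting ΔE equal to the photon energy:
1/n_f² − 1/n_i² = 0.66138819 / 13.6057 = 0.048611111

Since 1/n_i² must be positive, we need 1/n_f² > 0.048611111, i.e. n_f ≤ 4. For each allowed n_f, solve n_i = (1/n_f² − 0.048611111)^(−1/2) and check whether it is a whole number:
  n_f = 1: 1/n_i² = 1.000000000 − 0.048611111 = 0.951388889 → n_i = 1.025  (not an integer) ✗
  n_f = 2: 1/n_i² = 0.250000000 − 0.048611111 = 0.201388889 → n_i = 2.228  (not an integer) ✗
  n_f = 3: 1/n_i² = 0.111111111 − 0.048611111 = 0.062500000 → n_i = 4.000  → integer, n_i = 4 ✓
  n_f = 4: 1/n_i² = 0.062500000 − 0.048611111 = 0.013888889 → n_i = 8.485  (not an integer) ✗

Only n_f = 3 gives an integer upper level, n_i = 4.

The transition is from n = 4 to n = 3 (emission).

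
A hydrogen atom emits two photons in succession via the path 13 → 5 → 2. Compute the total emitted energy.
3.320918 eV

The energy levels of hydrogen are E_n = -13.6057 / n² eV.

First transition (13 → 5):
ΔE₁ = |E_5 - E_13|
ΔE₁ = |-0.544228000000 - (-0.080507100592)| = 0.463720899 eV

Second transition (5 → 2):
ΔE₂ = |E_2 - E_5|
ΔE₂ = |-3.401425000000 - (-0.544228000000)| = 2.857197000 eV

Total energy released:
E_total = ΔE₁ + ΔE₂ = 0.463720899 + 2.857197000 = 3.320918 eV

Note: This equals the direct transition 13 → 2: 3.320918 eV ✓
Energy is conserved regardless of the path taken.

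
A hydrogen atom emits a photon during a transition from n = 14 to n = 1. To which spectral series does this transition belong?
Lyman series

The spectral series in hydrogen are named based on the final (lower) energy level:
- Lyman series: n_final = 1 (ultraviolet)
- Balmer series: n_final = 2 (visible/near-UV)
- Paschen series: n_final = 3 (infrared)
- Brackett series: n_final = 4 (infrared)
- Pfund series: n_final = 5 (far infrared)

Since this transition ends at n = 1, it belongs to the Lyman series.

For reference, this 14 → 1 line has photon energy
ΔE = 13.6057 eV × (1/1² - 1/14²) = 13.53628316 eV,
corresponding to wavelength λ = hc/ΔE = 1239.84 eV·nm / 13.53628316 eV = 91.593829 nm in the ultraviolet region.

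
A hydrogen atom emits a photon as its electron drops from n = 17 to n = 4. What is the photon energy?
0.80328 eV

The energy levels are E_n = -13.6057 eV / n².

Energy at n = 17: E_17 = -13.6057 / 17² = -0.04707855 eV
Energy at n = 4: E_4 = -13.6057 / 4² = -0.85035625 eV

For emission (electron falling to lower state), the photon energy is:
E_photon = E_17 - E_4 = |-0.04707855 - (-0.85035625)|
E_photon = 0.80328 eV

This energy is carried away by the emitted photon.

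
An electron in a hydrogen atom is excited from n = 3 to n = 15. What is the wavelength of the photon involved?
854.31106 nm

First, find the transition energy using E_n = -13.6057 / n² eV:
E_3 = -13.6057 / 3² = -1.511744444 eV
E_15 = -13.6057 / 15² = -0.060469778 eV

Photon energy: |ΔE| = |E_15 - E_3| = 1.451274666 eV

Convert to wavelength using E = hc/λ with hc = 1239.84 eV·nm:
λ = hc/E = 1239.84 eV·nm / 1.451274666 eV
λ = 854.31106 nm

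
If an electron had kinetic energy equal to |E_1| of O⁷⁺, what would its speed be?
1.7502e+07 m/s (or 5.838% of c)

The binding energy at n = 1 for O⁷⁺ is:
E_1 = -13.6057 × 8²/1² = -870.76480 eV
|E_1| = 870.76480 eV

Convert to Joules:
KE = 870.76480 eV × (1.602177 × 10⁻¹⁹ J/eV) = 1.395119e-16 J

Using KE = ½mv²:
v = √(2·KE/m_e)
v = √(2 × 1.395119e-16 J / 9.10938 × 10⁻³¹ kg)
v = 1.7502e+07 m/s

This is approximately 5.838% the speed of light.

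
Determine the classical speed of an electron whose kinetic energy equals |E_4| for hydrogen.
5.469e+05 m/s (or 0.182434% of c)

The binding energy at n = 4 for hydrogen is:
E_4 = -13.6057/4² = -0.85035625 eV
|E_4| = 0.85035625 eV

Convert to Joules:
KE = 0.85035625 eV × (1.602177 × 10⁻¹⁹ J/eV) = 1.36242e-19 J

Using KE = ½mv²:
v = √(2·KE/m_e)
v = √(2 × 1.36242e-19 J / 9.10938 × 10⁻³¹ kg)
v = 5.469e+05 m/s

This is approximately 0.182434% the speed of light.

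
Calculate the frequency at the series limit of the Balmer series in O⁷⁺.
5.26e+16 Hz

The series limit corresponds to the transition from n = ∞ to n = 2.
This is the highest energy (shortest wavelength) transition in the Balmer series.

E_∞ = 0 eV
E_2 = -13.6057 × 8² / 2² = -217.69120 eV

Energy at series limit:
ΔE = E_∞ - E_2 = 0 - (-217.69120) = 217.69120 eV
E = 217.69120 eV × (1.602177 × 10⁻¹⁹ J/eV) = 3.4878e-17 J
f = E/h = 3.4878e-17 J / (6.62607 × 10⁻³⁴ J·s) = 5.26e+16 Hz

This energy equals the ionization energy from the n = 2 state of O⁷⁺.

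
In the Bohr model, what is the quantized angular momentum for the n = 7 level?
7.38e-34 J·s (or 7ℏ)

In the Bohr model, angular momentum is quantized:
L = nℏ

where ℏ = h/(2π) = 1.0546e-34 J·s

For n = 7:
L = 7 × 1.0546e-34 J·s
L = 7.38e-34 J·s

This can also be written as L = 7ℏ.
The angular momentum is an integer multiple of the reduced Planck constant.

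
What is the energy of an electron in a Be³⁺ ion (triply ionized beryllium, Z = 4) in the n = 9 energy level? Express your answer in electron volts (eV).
-2.6875 eV

The energy levels of a hydrogen-like atom are given by:
E_n = -13.6057 Z² / n² eV  (with Z = 4 for Be³⁺)

For n = 9:
E_9 = -13.6057 × 4² / 9²
E_9 = -13.6057 × 16 / 81
E_9 = -2.6875 eV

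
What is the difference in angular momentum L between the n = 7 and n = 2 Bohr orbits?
5.2729e-34 J·s (or 5ℏ)

In the Bohr model, L_n = nℏ where ℏ = 1.054572e-34 J·s.

L_7 = 7ℏ = 7.382004e-34 J·s
L_2 = 2ℏ = 2.109144e-34 J·s

ΔL = L_7 - L_2 = (7 - 2)ℏ = 5ℏ
ΔL = 5 × 1.054572e-34 J·s = 5.2729e-34 J·s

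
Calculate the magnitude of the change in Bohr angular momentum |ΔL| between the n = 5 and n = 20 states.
1.5819e-33 J·s (or 15ℏ)

In the Bohr model, L_n = nℏ where ℏ = 1.054572e-34 J·s.

L_20 = 20ℏ = 2.109144e-33 J·s
L_5 = 5ℏ = 5.272860e-34 J·s

ΔL = L_20 - L_5 = (20 - 5)ℏ = 15ℏ
ΔL = 15 × 1.054572e-34 J·s = 1.5819e-33 J·s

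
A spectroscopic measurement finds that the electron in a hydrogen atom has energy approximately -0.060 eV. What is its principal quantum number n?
n = 15

The exact energy levels follow E_n = -13.6057 eV / n².

The measured value (-0.060 eV) is reported to only 2 significant figures, so we must test candidate n values and see which one matches to that precision.

Candidate energies:
  n = 13:  E = -13.6057/13² = -0.080507 eV
  n = 14:  E = -13.6057/14² = -0.069417 eV
  n = 15:  E = -13.6057/15² = -0.060470 eV  ← matches
  n = 16:  E = -13.6057/16² = -0.053147 eV
  n = 17:  E = -13.6057/17² = -0.047079 eV

Checking against the measurement of -0.060 eV (2 sig figs), only n = 15 agrees:
E_15 = -0.060470 eV, which rounds to -0.060 eV ✓

Therefore n = 15.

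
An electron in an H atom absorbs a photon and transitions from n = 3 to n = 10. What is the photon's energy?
1.38 eV

The energy levels of a hydrogen-like atom are E_n = -13.6057 eV / n².

Energy at n = 3: E_3 = -13.6057 / 3² = -1.51174 eV
Energy at n = 10: E_10 = -13.6057 / 10² = -0.13606 eV

The excitation energy is the difference:
ΔE = E_10 - E_3
ΔE = -0.13606 - (-1.51174)
ΔE = 1.38 eV

Since this is positive, energy must be absorbed (photon absorption).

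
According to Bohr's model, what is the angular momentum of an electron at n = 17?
1.793e-33 J·s (or 17ℏ)

In the Bohr model, angular momentum is quantized:
L = nℏ

where ℏ = h/(2π) = 1.05457e-34 J·s

For n = 17:
L = 17 × 1.05457e-34 J·s
L = 1.793e-33 J·s

This can also be written as L = 17ℏ.
The angular momentum is an integer multiple of the reduced Planck constant.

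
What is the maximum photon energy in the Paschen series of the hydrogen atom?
1.51174 eV

The series limit corresponds to the transition from n = ∞ to n = 3.
This is the highest energy (shortest wavelength) transition in the Paschen series.

E_∞ = 0 eV
E_3 = -13.6057 / 3² = -1.51174 eV

Energy at series limit:
ΔE = E_∞ - E_3 = 0 - (-1.51174) = 1.51174 eV

This energy equals the ionization energy from the n = 3 state of hydrogen.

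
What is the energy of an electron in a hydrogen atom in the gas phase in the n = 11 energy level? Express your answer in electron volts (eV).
-0.11244 eV

The energy levels of a hydrogen-like atom are given by:
E_n = -13.6057 eV / n²

For n = 11:
E_11 = -13.6057 eV / 11²
E_11 = -13.6057 eV / 121
E_11 = -0.11244 eV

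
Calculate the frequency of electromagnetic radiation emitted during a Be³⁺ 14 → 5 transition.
1.837e+15 Hz

First, find the transition energy:
E_14 = -13.6057 × 4² / 14² = -1.110669 eV
E_5 = -13.6057 × 4² / 5² = -8.707648 eV
|ΔE| = |E_5 - E_14| = 7.596979 eV

Convert to Joules: E = 7.596979 eV × (1.602177 × 10⁻¹⁹ J/eV) = 1.21717e-18 J

Using E = hf:
f = E/h = 1.21717e-18 J / (6.62607 × 10⁻³⁴ J·s)
f = 1.837e+15 Hz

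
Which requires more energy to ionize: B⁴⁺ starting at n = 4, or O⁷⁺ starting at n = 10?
B⁴⁺ at n = 4 (E = -21.258906 eV)

Using E_n = -13.6057 Z² / n² eV:

B⁴⁺ (Z = 5) at n = 4:
E = -13.6057 × 5² / 4² = -13.6057 × 25 / 16 = -21.258906250 eV

O⁷⁺ (Z = 8) at n = 10:
E = -13.6057 × 8² / 10² = -13.6057 × 64 / 100 = -8.707648000 eV

Since -21.258906250 eV < -8.707648000 eV,
B⁴⁺ at n = 4 is more tightly bound (requires more energy to ionize).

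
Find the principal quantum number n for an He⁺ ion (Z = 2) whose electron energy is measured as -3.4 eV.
n = 4

The exact energy levels follow E_n = -13.6057 Z² / n² eV with Z = 2.

The measured value (-3.4 eV) is reported to only 2 significant figures, so we must test candidate n values and see which one matches to that precision.

Candidate energies:
  n = 2:  E = -13.6057 × 2² / 2² = -13.60570 eV
  n = 3:  E = -13.6057 × 2² / 3² = -6.04698 eV
  n = 4:  E = -13.6057 × 2² / 4² = -3.40143 eV  ← matches
  n = 5:  E = -13.6057 × 2² / 5² = -2.17691 eV
  n = 6:  E = -13.6057 × 2² / 6² = -1.51174 eV

Checking against the measurement of -3.4 eV (2 sig figs), only n = 4 agrees:
E_4 = -3.40143 eV, which rounds to -3.4 eV ✓

Therefore n = 4.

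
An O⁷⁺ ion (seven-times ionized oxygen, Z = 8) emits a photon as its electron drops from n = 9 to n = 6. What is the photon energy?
13.44 eV

The energy levels are E_n = -13.6057 Z² eV / n².

Energy at n = 9: E_9 = -13.6057 × 8² / 9² = -10.75018 eV
Energy at n = 6: E_6 = -13.6057 × 8² / 6² = -24.18791 eV

For emission (electron falling to lower state), the photon energy is:
E_photon = E_9 - E_6 = |-10.75018 - (-24.18791)|
E_photon = 13.44 eV

This energy is carried away by the emitted photon.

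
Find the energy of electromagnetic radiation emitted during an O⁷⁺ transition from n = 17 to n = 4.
51.4098 eV

The energy levels are E_n = -13.6057 Z² eV / n².

Energy at n = 17: E_17 = -13.6057 × 8² / 17² = -3.0130270 eV
Energy at n = 4: E_4 = -13.6057 × 8² / 4² = -54.4228000 eV

For emission (electron falling to lower state), the photon energy is:
E_photon = E_17 - E_4 = |-3.0130270 - (-54.4228000)|
E_photon = 51.4098 eV

This energy is carried away by the emitted photon.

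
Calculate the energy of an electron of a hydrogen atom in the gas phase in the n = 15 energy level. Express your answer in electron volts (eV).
-0.060 eV

The energy levels of a hydrogen-like atom are given by:
E_n = -13.6057 eV / n²

For n = 15:
E_15 = -13.6057 eV / 15²
E_15 = -13.6057 eV / 225
E_15 = -0.060 eV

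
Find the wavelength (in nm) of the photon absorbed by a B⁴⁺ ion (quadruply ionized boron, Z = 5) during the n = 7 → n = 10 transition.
350.21170 nm

First, find the transition energy using E_n = -13.6057 Z² / n² eV:
E_7 = -13.6057 × 5² / 7² = -6.941683673 eV
E_10 = -13.6057 × 5² / 10² = -3.401425000 eV

Photon energy: |ΔE| = |E_10 - E_7| = 3.540258673 eV

Convert to wavelength using E = hc/λ with hc = 1239.84 eV·nm:
λ = hc/E = 1239.84 eV·nm / 3.540258673 eV
λ = 350.21170 nm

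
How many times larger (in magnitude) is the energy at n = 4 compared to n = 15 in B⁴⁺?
14.062500

Using E_n = -13.6057 Z² / n² eV with Z = 5:

E_4 = -13.6057 × 5² / 4² = -340.1425 / 16 = -21.258906250000 eV
E_15 = -13.6057 × 5² / 15² = -340.1425 / 225 = -1.511744444444 eV

The ratio is:
E_4/E_15 = (-21.258906250000) / (-1.511744444444)
E_4/E_15 = (-340.1425/16) / (-340.1425/225)
E_4/E_15 = 225/16
E_4/E_15 = 14.062500
(Note: the Z² factors cancel in the ratio.)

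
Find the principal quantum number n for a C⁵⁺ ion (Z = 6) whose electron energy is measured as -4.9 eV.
n = 10

The exact energy levels follow E_n = -13.6057 Z² / n² eV with Z = 6.

The measured value (-4.9 eV) is reported to only 2 significant figures, so we must test candidate n values and see which one matches to that precision.

Candidate energies:
  n = 8:  E = -13.6057 × 6² / 8² = -7.65321 eV
  n = 9:  E = -13.6057 × 6² / 9² = -6.04698 eV
  n = 10:  E = -13.6057 × 6² / 10² = -4.89805 eV  ← matches
  n = 11:  E = -13.6057 × 6² / 11² = -4.04798 eV
  n = 12:  E = -13.6057 × 6² / 12² = -3.40143 eV

Checking against the measurement of -4.9 eV (2 sig figs), only n = 10 agrees:
E_10 = -4.89805 eV, which rounds to -4.9 eV ✓

Therefore n = 10.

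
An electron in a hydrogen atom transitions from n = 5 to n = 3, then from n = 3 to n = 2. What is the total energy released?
2.85720 eV

The energy levels of hydrogen are E_n = -13.6057 / n² eV.

First transition (5 → 3):
ΔE₁ = |E_3 - E_5|
ΔE₁ = |-1.51174444444 - (-0.54422800000)| = 0.96751644 eV

Second transition (3 → 2):
ΔE₂ = |E_2 - E_3|
ΔE₂ = |-3.40142500000 - (-1.51174444444)| = 1.88968056 eV

Total energy released:
E_total = ΔE₁ + ΔE₂ = 0.96751644 + 1.88968056 = 2.85720 eV

Note: This equals the direct transition 5 → 2: 2.85720 eV ✓
Energy is conserved regardless of the path taken.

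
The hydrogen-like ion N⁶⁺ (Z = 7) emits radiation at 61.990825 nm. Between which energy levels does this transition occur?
n = 10 → n = 5

First, find the photon energy from the wavelength (hc = 1239.84 eV·nm):
E = hc/λ = 1239.84 eV·nm / 61.990825 nm = 20.000379 eV

The energy levels of N⁶⁺ satisfy E_n = -13.6057 × 7² / n² eV, so an emission n_i → n_f releases
ΔE = 13.6057 × 7² × (1/n_f² − 1/n_i²) eV.

Setting ΔE equal to the photon energy:
1/n_f² − 1/n_i² = 20.000379 / (13.6057 × 7²) = 0.030000000

Since 1/n_i² must be positive, we need 1/n_f² > 0.030000000, i.e. n_f ≤ 5. For each allowed n_f, solve n_i = (1/n_f² − 0.030000000)^(−1/2) and check whether it is a whole number:
  n_f = 1: 1/n_i² = 1.000000000 − 0.030000000 = 0.970000000 → n_i = 1.015  (not an integer) ✗
  n_f = 2: 1/n_i² = 0.250000000 − 0.030000000 = 0.220000000 → n_i = 2.132  (not an integer) ✗
  n_f = 3: 1/n_i² = 0.111111111 − 0.030000000 = 0.081111111 → n_i = 3.511  (not an integer) ✗
  n_f = 4: 1/n_i² = 0.062500000 − 0.030000000 = 0.032500000 → n_i = 5.547  (not an integer) ✗
  n_f = 5: 1/n_i² = 0.040000000 − 0.030000000 = 0.010000000 → n_i = 10.000  → integer, n_i = 10 ✓

Only n_f = 5 gives an integer upper level, n_i = 10.

The transition is from n = 10 to n = 5 (emission).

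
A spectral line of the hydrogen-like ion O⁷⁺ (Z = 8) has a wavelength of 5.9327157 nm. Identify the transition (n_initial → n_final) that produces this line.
n = 10 → n = 2

First, find the photon energy from the wavelength (hc = 1239.84 eV·nm):
E = hc/λ = 1239.84 eV·nm / 5.9327157 nm = 208.98355 eV

The energy levels of O⁷⁺ satisfy E_n = -13.6057 × 8² / n² eV, so an emission n_i → n_f releases
ΔE = 13.6057 × 8² × (1/n_f² − 1/n_i²) eV.

Setting ΔE equal to the photon energy:
1/n_f² − 1/n_i² = 208.98355 / (13.6057 × 8²) = 0.24000000

Since 1/n_i² must be positive, we need 1/n_f² > 0.24000000, i.e. n_f ≤ 2. For each allowed n_f, solve n_i = (1/n_f² − 0.24000000)^(−1/2) and check whether it is a whole number:
  n_f = 1: 1/n_i² = 1.00000000 − 0.24000000 = 0.76000000 → n_i = 1.147  (not an integer) ✗
  n_f = 2: 1/n_i² = 0.25000000 − 0.24000000 = 0.01000000 → n_i = 10.000  → integer, n_i = 10 ✓

Only n_f = 2 gives an integer upper level, n_i = 10.

The transition is from n = 10 to n = 2 (emission).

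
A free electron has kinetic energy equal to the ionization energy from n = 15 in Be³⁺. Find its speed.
5.83385e+05 m/s (or 0.195% of c)

The binding energy at n = 15 for Be³⁺ is:
E_15 = -13.6057 × 4²/15² = -0.967516444 eV
|E_15| = 0.967516444 eV

Convert to Joules:
KE = 0.967516444 eV × (1.602177 × 10⁻¹⁹ J/eV) = 1.5501326e-19 J

Using KE = ½mv²:
v = √(2·KE/m_e)
v = √(2 × 1.5501326e-19 J / 9.10938 × 10⁻³¹ kg)
v = 5.83385e+05 m/s

This is approximately 0.195% the speed of light.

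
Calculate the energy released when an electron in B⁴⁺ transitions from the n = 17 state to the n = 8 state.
4.138 eV

The energy levels are E_n = -13.6057 Z² eV / n².

Energy at n = 17: E_17 = -13.6057 × 5² / 17² = -1.176964 eV
Energy at n = 8: E_8 = -13.6057 × 5² / 8² = -5.314727 eV

For emission (electron falling to lower state), the photon energy is:
E_photon = E_17 - E_8 = |-1.176964 - (-5.314727)|
E_photon = 4.138 eV

This energy is carried away by the emitted photon.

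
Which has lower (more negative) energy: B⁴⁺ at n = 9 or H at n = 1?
H at n = 1 (E = -13.605700 eV)

Using E_n = -13.6057 Z² / n² eV:

B⁴⁺ (Z = 5) at n = 9:
E = -13.6057 × 5² / 9² = -13.6057 × 25 / 81 = -4.199290123 eV

H (Z = 1) at n = 1:
E = -13.6057 × 1² / 1² = -13.6057 × 1 / 1 = -13.605700000 eV

Since -13.605700000 eV < -4.199290123 eV,
H at n = 1 is more tightly bound (requires more energy to ionize).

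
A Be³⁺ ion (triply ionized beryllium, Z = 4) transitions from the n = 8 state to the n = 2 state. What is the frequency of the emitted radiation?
1.2337e+16 Hz

First, find the transition energy:
E_8 = -13.6057 × 4² / 8² = -3.401425 eV
E_2 = -13.6057 × 4² / 2² = -54.422800 eV
|ΔE| = |E_2 - E_8| = 51.021375 eV

Convert to Joules: E = 51.021375 eV × (1.602177 × 10⁻¹⁹ J/eV) = 8.174527e-18 J

Using E = hf:
f = E/h = 8.174527e-18 J / (6.62607 × 10⁻³⁴ J·s)
f = 1.2337e+16 Hz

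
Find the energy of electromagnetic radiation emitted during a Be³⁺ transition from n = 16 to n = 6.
5.20 eV

The energy levels are E_n = -13.6057 Z² eV / n².

Energy at n = 16: E_16 = -13.6057 × 4² / 16² = -0.85036 eV
Energy at n = 6: E_6 = -13.6057 × 4² / 6² = -6.04698 eV

For emission (electron falling to lower state), the photon energy is:
E_photon = E_16 - E_6 = |-0.85036 - (-6.04698)|
E_photon = 5.20 eV

This energy is carried away by the emitted photon.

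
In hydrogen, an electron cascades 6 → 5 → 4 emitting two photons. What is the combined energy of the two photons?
0.472420 eV

The energy levels of hydrogen are E_n = -13.6057 / n² eV.

First transition (6 → 5):
ΔE₁ = |E_5 - E_6|
ΔE₁ = |-0.544228000000 - (-0.377936111111)| = 0.166291889 eV

Second transition (5 → 4):
ΔE₂ = |E_4 - E_5|
ΔE₂ = |-0.850356250000 - (-0.544228000000)| = 0.306128250 eV

Total energy released:
E_total = ΔE₁ + ΔE₂ = 0.166291889 + 0.306128250 = 0.472420 eV

Note: This equals the direct transition 6 → 4: 0.472420 eV ✓
Energy is conserved regardless of the path taken.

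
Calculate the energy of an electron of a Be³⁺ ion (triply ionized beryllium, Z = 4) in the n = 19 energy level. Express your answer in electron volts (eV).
-0.60302 eV

The energy levels of a hydrogen-like atom are given by:
E_n = -13.6057 Z² / n² eV  (with Z = 4 for Be³⁺)

For n = 19:
E_19 = -13.6057 × 4² / 19²
E_19 = -13.6057 × 16 / 361
E_19 = -0.60302 eV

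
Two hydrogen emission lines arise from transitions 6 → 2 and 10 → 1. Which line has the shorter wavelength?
10 → 1

Calculate the energy for each transition:

Transition 6 → 2:
ΔE₁ = |E_2 - E_6| = |-13.6057/2² - (-13.6057/6²)|
ΔE₁ = |-3.401425000000 - (-0.377936111111)| = 3.023488889 eV

Transition 10 → 1:
ΔE₂ = |E_1 - E_10| = |-13.6057/1² - (-13.6057/10²)|
ΔE₂ = |-13.605700000000 - (-0.136057000000)| = 13.469643000 eV

Since 13.469643000 eV > 3.023488889 eV, the transition 10 → 1 emits the more energetic photon.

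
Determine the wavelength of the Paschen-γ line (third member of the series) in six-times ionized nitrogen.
22.31670 nm

The lines of a series are numbered from the longest wavelength (smallest ΔE) outward; the third line is the transition from n = n_f + 3 to n_f.
The Paschen series has all transitions ending at n_f = 3.

For N⁶⁺ (Z = 7), the third line (γ-line) is the jump from n = 6 to n = 3:
E_6 = -13.6057 × 7² / 6² = -18.5188694 eV
E_3 = -13.6057 × 7² / 3² = -74.0754778 eV
ΔE = E_6 - E_3 = 55.5566084 eV

λ = hc/E = 1239.84 eV·nm / 55.5566084 eV
λ = 22.31670 nm

This is the γ-line of the Paschen series in N⁶⁺.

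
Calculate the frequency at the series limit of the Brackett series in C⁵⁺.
7.402e+15 Hz

The series limit corresponds to the transition from n = ∞ to n = 4.
This is the highest energy (shortest wavelength) transition in the Brackett series.

E_∞ = 0 eV
E_4 = -13.6057 × 6² / 4² = -30.612825 eV

Energy at series limit:
ΔE = E_∞ - E_4 = 0 - (-30.612825) = 30.612825 eV
E = 30.612825 eV × (1.602177 × 10⁻¹⁹ J/eV) = 4.90472e-18 J
f = E/h = 4.90472e-18 J / (6.62607 × 10⁻³⁴ J·s) = 7.402e+15 Hz

This energy equals the ionization energy from the n = 4 state of C⁵⁺.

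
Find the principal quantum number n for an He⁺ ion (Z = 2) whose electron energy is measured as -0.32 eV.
n = 13

The exact energy levels follow E_n = -13.6057 Z² / n² eV with Z = 2.

The measured value (-0.32 eV) is reported to only 2 significant figures, so we must test candidate n values and see which one matches to that precision.

Candidate energies:
  n = 11:  E = -13.6057 × 2² / 11² = -0.449775 eV
  n = 12:  E = -13.6057 × 2² / 12² = -0.377936 eV
  n = 13:  E = -13.6057 × 2² / 13² = -0.322028 eV  ← matches
  n = 14:  E = -13.6057 × 2² / 14² = -0.277667 eV
  n = 15:  E = -13.6057 × 2² / 15² = -0.241879 eV

Checking against the measurement of -0.32 eV (2 sig figs), only n = 13 agrees:
E_13 = -0.322028 eV, which rounds to -0.32 eV ✓

Therefore n = 13.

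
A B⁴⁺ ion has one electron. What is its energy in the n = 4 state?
-21.259 eV

For hydrogen-like ions, the energy levels scale with Z²:
E_n = -13.6057 Z² / n² eV

For B⁴⁺ (Z = 5) at n = 4:
E_4 = -13.6057 × 5² / 4²
E_4 = -13.6057 × 25 / 16
E_4 = -340.1425 / 16
E_4 = -21.259 eV

The energy is 25 times more negative than hydrogen at the same n due to the stronger nuclear charge.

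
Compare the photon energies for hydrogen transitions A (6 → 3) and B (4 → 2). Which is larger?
4 → 2

Calculate the energy for each transition:

Transition 6 → 3:
ΔE₁ = |E_3 - E_6| = |-13.6057/3² - (-13.6057/6²)|
ΔE₁ = |-1.51174444 - (-0.37793611)| = 1.13381 eV

Transition 4 → 2:
ΔE₂ = |E_2 - E_4| = |-13.6057/2² - (-13.6057/4²)|
ΔE₂ = |-3.40142500 - (-0.85035625)| = 2.55107 eV

Since 2.55107 eV > 1.13381 eV, the transition 4 → 2 emits the more energetic photon.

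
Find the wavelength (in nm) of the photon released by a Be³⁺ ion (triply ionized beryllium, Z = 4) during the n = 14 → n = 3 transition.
53.7257 nm

First, find the transition energy using E_n = -13.6057 Z² / n² eV:
E_14 = -13.6057 × 4² / 14² = -1.110669 eV
E_3 = -13.6057 × 4² / 3² = -24.187911 eV

Photon energy: |ΔE| = |E_3 - E_14| = 23.077242 eV

Convert to wavelength using E = hc/λ with hc = 1239.84 eV·nm:
λ = hc/E = 1239.84 eV·nm / 23.077242 eV
λ = 53.7257 nm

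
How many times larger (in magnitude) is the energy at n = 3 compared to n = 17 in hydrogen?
32.111111

Using E_n = -13.6057 Z² / n² eV with Z = 1:

E_3 = -13.6057 / 3² = -13.6057 / 9 = -1.511744444444 eV
E_17 = -13.6057 / 17² = -13.6057 / 289 = -0.047078546713 eV

The ratio is:
E_3/E_17 = (-1.511744444444) / (-0.047078546713)
E_3/E_17 = (-13.6057/9) / (-13.6057/289)
E_3/E_17 = 289/9
E_3/E_17 = 32.111111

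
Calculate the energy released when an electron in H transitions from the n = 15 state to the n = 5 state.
0.48 eV

The energy levels are E_n = -13.6057 eV / n².

Energy at n = 15: E_15 = -13.6057 / 15² = -0.06047 eV
Energy at n = 5: E_5 = -13.6057 / 5² = -0.54423 eV

For emission (electron falling to lower state), the photon energy is:
E_photon = E_15 - E_5 = |-0.06047 - (-0.54423)|
E_photon = 0.48 eV

This energy is carried away by the emitted photon.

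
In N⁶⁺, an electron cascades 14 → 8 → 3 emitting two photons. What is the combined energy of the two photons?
70.67 eV

The energy levels of N⁶⁺ are E_n = -13.6057 × 7² / n² eV.

First transition (14 → 8):
ΔE₁ = |E_8 - E_14|
ΔE₁ = |-10.41686406 - (-3.40142500)| = 7.01544 eV

Second transition (8 → 3):
ΔE₂ = |E_3 - E_8|
ΔE₂ = |-74.07547778 - (-10.41686406)| = 63.65861 eV

Total energy released:
E_total = ΔE₁ + ΔE₂ = 7.01544 + 63.65861 = 70.67 eV

Note: This equals the direct transition 14 → 3: 70.67 eV ✓
Energy is conserved regardless of the path taken.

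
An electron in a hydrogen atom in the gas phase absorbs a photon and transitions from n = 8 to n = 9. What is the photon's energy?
0.04462 eV

The energy levels of a hydrogen-like atom are E_n = -13.6057 eV / n².

Energy at n = 8: E_8 = -13.6057 / 8² = -0.21258906 eV
Energy at n = 9: E_9 = -13.6057 / 9² = -0.16797160 eV

The excitation energy is the difference:
ΔE = E_9 - E_8
ΔE = -0.16797160 - (-0.21258906)
ΔE = 0.04462 eV

Since this is positive, energy must be absorbed (photon absorption).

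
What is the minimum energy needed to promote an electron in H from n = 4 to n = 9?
0.682385 eV

The energy levels of a hydrogen-like atom are E_n = -13.6057 eV / n².

Energy at n = 4: E_4 = -13.6057 / 4² = -0.850356250 eV
Energy at n = 9: E_9 = -13.6057 / 9² = -0.167971605 eV

The excitation energy is the difference:
ΔE = E_9 - E_4
ΔE = -0.167971605 - (-0.850356250)
ΔE = 0.682385 eV

Since this is positive, energy must be absorbed (photon absorption).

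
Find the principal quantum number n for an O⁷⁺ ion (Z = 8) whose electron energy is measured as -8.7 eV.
n = 10

The exact energy levels follow E_n = -13.6057 Z² / n² eV with Z = 8.

The measured value (-8.7 eV) is reported to only 2 significant figures, so we must test candidate n values and see which one matches to that precision.

Candidate energies:
  n = 8:  E = -13.6057 × 8² / 8² = -13.60570 eV
  n = 9:  E = -13.6057 × 8² / 9² = -10.75018 eV
  n = 10:  E = -13.6057 × 8² / 10² = -8.70765 eV  ← matches
  n = 11:  E = -13.6057 × 8² / 11² = -7.19640 eV
  n = 12:  E = -13.6057 × 8² / 12² = -6.04698 eV

Checking against the measurement of -8.7 eV (2 sig figs), only n = 10 agrees:
E_10 = -8.70765 eV, which rounds to -8.7 eV ✓

Therefore n = 10.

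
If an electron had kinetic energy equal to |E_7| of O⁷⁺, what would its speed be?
2.5002e+06 m/s (or 0.833984% of c)

The binding energy at n = 7 for O⁷⁺ is:
E_7 = -13.6057 × 8²/7² = -17.77071020 eV
|E_7| = 17.77071020 eV

Convert to Joules:
KE = 17.77071020 eV × (1.602177 × 10⁻¹⁹ J/eV) = 2.847182e-18 J

Using KE = ½mv²:
v = √(2·KE/m_e)
v = √(2 × 2.847182e-18 J / 9.10938 × 10⁻³¹ kg)
v = 2.5002e+06 m/s

This is approximately 0.833984% the speed of light.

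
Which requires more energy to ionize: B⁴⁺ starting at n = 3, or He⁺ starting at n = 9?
B⁴⁺ at n = 3 (E = -37.794 eV)

Using E_n = -13.6057 Z² / n² eV:

B⁴⁺ (Z = 5) at n = 3:
E = -13.6057 × 5² / 3² = -13.6057 × 25 / 9 = -37.793611 eV

He⁺ (Z = 2) at n = 9:
E = -13.6057 × 2² / 9² = -13.6057 × 4 / 81 = -0.671886 eV

Since -37.793611 eV < -0.671886 eV,
B⁴⁺ at n = 3 is more tightly bound (requires more energy to ionize).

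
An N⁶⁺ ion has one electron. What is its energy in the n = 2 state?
-166.669825 eV

For hydrogen-like ions, the energy levels scale with Z²:
E_n = -13.6057 Z² / n² eV

For N⁶⁺ (Z = 7) at n = 2:
E_2 = -13.6057 × 7² / 2²
E_2 = -13.6057 × 49 / 4
E_2 = -666.6793 / 4
E_2 = -166.669825 eV

The energy is 49 times more negative than hydrogen at the same n due to the stronger nuclear charge.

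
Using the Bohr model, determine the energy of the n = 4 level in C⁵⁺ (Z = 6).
-30.61 eV

For hydrogen-like ions, the energy levels scale with Z²:
E_n = -13.6057 Z² / n² eV

For C⁵⁺ (Z = 6) at n = 4:
E_4 = -13.6057 × 6² / 4²
E_4 = -13.6057 × 36 / 16
E_4 = -489.8052 / 16
E_4 = -30.61 eV

The energy is 36 times more negative than hydrogen at the same n due to the stronger nuclear charge.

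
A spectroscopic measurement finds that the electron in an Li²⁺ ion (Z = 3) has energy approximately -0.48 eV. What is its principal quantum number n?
n = 16

The exact energy levels follow E_n = -13.6057 Z² / n² eV with Z = 3.

The measured value (-0.48 eV) is reported to only 2 significant figures, so we must test candidate n values and see which one matches to that precision.

Candidate energies:
  n = 14:  E = -13.6057 × 3² / 14² = -0.624752 eV
  n = 15:  E = -13.6057 × 3² / 15² = -0.544228 eV
  n = 16:  E = -13.6057 × 3² / 16² = -0.478325 eV  ← matches
  n = 17:  E = -13.6057 × 3² / 17² = -0.423707 eV
  n = 18:  E = -13.6057 × 3² / 18² = -0.377936 eV

Checking against the measurement of -0.48 eV (2 sig figs), only n = 16 agrees:
E_16 = -0.478325 eV, which rounds to -0.48 eV ✓

Therefore n = 16.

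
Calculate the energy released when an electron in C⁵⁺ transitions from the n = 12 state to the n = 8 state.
4.25 eV

The energy levels are E_n = -13.6057 Z² eV / n².

Energy at n = 12: E_12 = -13.6057 × 6² / 12² = -3.40143 eV
Energy at n = 8: E_8 = -13.6057 × 6² / 8² = -7.65321 eV

For emission (electron falling to lower state), the photon energy is:
E_photon = E_12 - E_8 = |-3.40143 - (-7.65321)|
E_photon = 4.25 eV

This energy is carried away by the emitted photon.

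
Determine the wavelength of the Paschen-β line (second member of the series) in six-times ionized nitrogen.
26.152 nm

The lines of a series are numbered from the longest wavelength (smallest ΔE) outward; the second line is the transition from n = n_f + 2 to n_f.
The Paschen series has all transitions ending at n_f = 3.

For N⁶⁺ (Z = 7), the second line (β-line) is the jump from n = 5 to n = 3:
E_5 = -13.6057 × 7² / 5² = -26.66717 eV
E_3 = -13.6057 × 7² / 3² = -74.07548 eV
ΔE = E_5 - E_3 = 47.40831 eV

λ = hc/E = 1239.84 eV·nm / 47.40831 eV
λ = 26.152 nm

This is the β-line of the Paschen series in N⁶⁺.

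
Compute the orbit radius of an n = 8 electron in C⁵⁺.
0.56446 nm (or 5.64456 Å)

The Bohr radius formula is:
r_n = n² a₀ / Z

where a₀ = 0.05291772 nm is the Bohr radius.

For C⁵⁺ (Z = 6) at n = 8:
r_8 = 8² × 0.05291772 nm / 6
r_8 = 64 × 0.05291772 nm / 6
r_8 = 3.386734 nm / 6
r_8 = 0.56446 nm

The electron orbits at approximately 0.56446 nm from the nucleus.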